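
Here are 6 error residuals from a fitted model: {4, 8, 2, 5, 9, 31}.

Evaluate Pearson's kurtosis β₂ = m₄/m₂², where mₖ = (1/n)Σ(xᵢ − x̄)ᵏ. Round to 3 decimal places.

3.797

x̄ = 9.8333
Σ(xᵢ − x̄)² = 570.8333 ⇒ m₂ = 95.13889
Σ(xᵢ − x̄)⁴ = 206209.4861 ⇒ m₄ = 34368.24769
m₂² = 9051.40818
β₂ = m₄/m₂² = 34368.24769 / 9051.40818 ≈ 3.797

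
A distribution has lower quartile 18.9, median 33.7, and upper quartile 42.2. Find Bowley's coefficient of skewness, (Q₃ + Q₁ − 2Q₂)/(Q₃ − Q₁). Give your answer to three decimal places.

-0.270

numerator: Q₃ + Q₁ − 2Q₂ = 42.2 + 18.9 − 2×33.7 = -6.3000
denominator: Q₃ − Q₁ = 42.2 − 18.9 = 23.3000
Bowley skewness = -6.3000 / 23.3000 ≈ -0.270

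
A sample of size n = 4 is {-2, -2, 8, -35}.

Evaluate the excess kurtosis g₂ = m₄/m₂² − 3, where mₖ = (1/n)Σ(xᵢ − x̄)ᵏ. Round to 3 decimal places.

-0.797

x̄ = -7.7500
Σ(xᵢ − x̄)² = 1056.7500 ⇒ m₂ = 264.18750
Σ(xᵢ − x̄)⁴ = 615120.3281 ⇒ m₄ = 153780.08203
m₂² = 69795.03516
g₂ = m₄/m₂² − 3 = 2.20331 − 3 ≈ -0.797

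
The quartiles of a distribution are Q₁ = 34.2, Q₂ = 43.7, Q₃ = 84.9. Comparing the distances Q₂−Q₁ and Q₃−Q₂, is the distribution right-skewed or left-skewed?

right-skewed

Q₂ − Q₁ = 9.5;  Q₃ − Q₂ = 41.2
Q₃ − Q₂ > Q₂ − Q₁ ⇒ the upper half is more spread out ⇒ right-skewed.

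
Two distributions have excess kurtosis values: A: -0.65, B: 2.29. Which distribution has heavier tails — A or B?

Higher excess kurtosis ⇒ heavier tails relative to the normal distribution.
-0.65 vs 2.29: the larger is 2.29, so B has heavier tails. (B is leptokurtic — heavier-than-normal tails; the other is platykurtic.)

B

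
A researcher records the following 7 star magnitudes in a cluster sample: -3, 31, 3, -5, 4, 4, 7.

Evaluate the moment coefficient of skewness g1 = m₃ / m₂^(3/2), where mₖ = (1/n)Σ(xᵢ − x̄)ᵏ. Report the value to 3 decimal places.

x̄ = (-3 + 31 + 3 - 5 + 4 + 4 + 7) / 7 = 5.8571
deviations (xᵢ − x̄): -8.8571, 25.1429, -2.8571, -10.8571, -1.8571, -1.8571, 1.1429
Σ(xᵢ − x̄)² = 844.8571 ⇒ m₂ = 844.8571/7 = 120.69388
Σ(xᵢ − x̄)³ = 13885.1020 ⇒ m₃ = 13885.1020/7 = 1983.58601
m₂^(3/2) = 120.69388^(1.5) = 1325.95218
g1 = m₃ / m₂^(3/2) = 1983.58601 / 1325.95218 ≈ 1.496

1.496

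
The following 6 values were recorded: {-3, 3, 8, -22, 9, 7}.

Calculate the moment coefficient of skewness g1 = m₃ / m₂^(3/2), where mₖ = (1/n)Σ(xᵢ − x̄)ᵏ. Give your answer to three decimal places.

x̄ = (-3 + 3 + 8 - 22 + 9 + 7) / 6 = 0.3333
deviations (xᵢ − x̄): -3.3333, 2.6667, 7.6667, -22.3333, 8.6667, 6.6667
Σ(xᵢ − x̄)² = 695.3333 ⇒ m₂ = 695.3333/6 = 115.88889
Σ(xᵢ − x̄)³ = -9759.5556 ⇒ m₃ = -9759.5556/6 = -1626.59259
m₂^(3/2) = 115.88889^(1.5) = 1247.56361
g1 = m₃ / m₂^(3/2) = -1626.59259 / 1247.56361 ≈ -1.304

-1.304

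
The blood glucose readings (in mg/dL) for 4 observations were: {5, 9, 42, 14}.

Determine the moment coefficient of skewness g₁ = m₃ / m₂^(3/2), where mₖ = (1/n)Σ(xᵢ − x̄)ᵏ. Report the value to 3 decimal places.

x̄ = (5 + 9 + 42 + 14) / 4 = 17.5000
deviations (xᵢ − x̄): -12.5000, -8.5000, 24.5000, -3.5000
Σ(xᵢ − x̄)² = 841.0000 ⇒ m₂ = 841.0000/4 = 210.25000
Σ(xᵢ − x̄)³ = 12096.0000 ⇒ m₃ = 12096.0000/4 = 3024.00000
m₂^(3/2) = 210.25000^(1.5) = 3048.62500
g₁ = m₃ / m₂^(3/2) = 3024.00000 / 3048.62500 ≈ 0.992

0.992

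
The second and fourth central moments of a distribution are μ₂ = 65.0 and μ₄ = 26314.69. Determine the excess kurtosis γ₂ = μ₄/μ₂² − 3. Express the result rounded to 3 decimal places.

μ₂² = 65.0² = 4225.00000
μ₄/μ₂² = 26314.69 / 4225.00000 = 6.22833
γ₂ = 6.22833 − 3 ≈ 3.228

3.228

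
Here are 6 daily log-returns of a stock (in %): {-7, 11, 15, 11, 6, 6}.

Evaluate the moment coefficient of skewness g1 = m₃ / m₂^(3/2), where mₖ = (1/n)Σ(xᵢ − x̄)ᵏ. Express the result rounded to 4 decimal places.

-1.0233

x̄ = (-7 + 11 + 15 + 11 + 6 + 6) / 6 = 7.0000
deviations (xᵢ − x̄): -14.0000, 4.0000, 8.0000, 4.0000, -1.0000, -1.0000
Σ(xᵢ − x̄)² = 294.0000 ⇒ m₂ = 294.0000/6 = 49.00000
Σ(xᵢ − x̄)³ = -2106.0000 ⇒ m₃ = -2106.0000/6 = -351.00000
m₂^(3/2) = 49.00000^(1.5) = 343.00000
g1 = m₃ / m₂^(3/2) = -351.00000 / 343.00000 ≈ -1.0233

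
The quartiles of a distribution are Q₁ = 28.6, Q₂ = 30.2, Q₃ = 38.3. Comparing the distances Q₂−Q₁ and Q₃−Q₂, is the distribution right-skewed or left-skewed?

right-skewed

Q₂ − Q₁ = 1.6;  Q₃ − Q₂ = 8.1
Q₃ − Q₂ > Q₂ − Q₁ ⇒ the upper half is more spread out ⇒ right-skewed.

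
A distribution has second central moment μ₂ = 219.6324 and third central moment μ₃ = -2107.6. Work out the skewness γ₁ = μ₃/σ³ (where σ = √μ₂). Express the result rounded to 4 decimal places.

σ = √μ₂ = √219.6324 = 14.82000
σ³ = μ₂^(3/2) = 3254.95217
γ₁ = μ₃/σ³ = -2107.6 / 3254.95217 ≈ -0.6475

-0.6475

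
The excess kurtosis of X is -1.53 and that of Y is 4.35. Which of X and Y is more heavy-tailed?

Y

Higher excess kurtosis ⇒ heavier tails relative to the normal distribution.
-1.53 vs 4.35: the larger is 4.35, so Y has heavier tails. (Y is leptokurtic — heavier-than-normal tails; the other is platykurtic.)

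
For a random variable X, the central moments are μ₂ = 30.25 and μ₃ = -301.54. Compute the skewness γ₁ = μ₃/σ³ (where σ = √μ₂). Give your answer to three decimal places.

σ = √μ₂ = √30.25 = 5.50000
σ³ = μ₂^(3/2) = 166.37500
γ₁ = μ₃/σ³ = -301.54 / 166.37500 ≈ -1.812

-1.812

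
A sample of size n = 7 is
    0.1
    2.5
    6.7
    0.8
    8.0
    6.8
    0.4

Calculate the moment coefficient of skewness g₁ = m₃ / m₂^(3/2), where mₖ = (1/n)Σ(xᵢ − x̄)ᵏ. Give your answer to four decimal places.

0.2036

x̄ = (0.1 + 2.5 + 6.7 + 0.8 + 8.0 + 6.8 + 0.4) / 7 = 3.6143
deviations (xᵢ − x̄): -3.5143, -1.1143, 3.0857, -2.8143, 4.3857, 3.1857, -3.2143
Σ(xᵢ − x̄)² = 70.7486 ⇒ m₂ = 70.7486/7 = 10.10694
Σ(xᵢ − x̄)³ = 45.7849 ⇒ m₃ = 45.7849/7 = 6.54070
m₂^(3/2) = 10.10694^(1.5) = 32.13139
g₁ = m₃ / m₂^(3/2) = 6.54070 / 32.13139 ≈ 0.2036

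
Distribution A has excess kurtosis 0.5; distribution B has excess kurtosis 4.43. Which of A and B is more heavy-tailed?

Higher excess kurtosis ⇒ heavier tails relative to the normal distribution.
0.5 vs 4.43: the larger is 4.43, so B has heavier tails.

B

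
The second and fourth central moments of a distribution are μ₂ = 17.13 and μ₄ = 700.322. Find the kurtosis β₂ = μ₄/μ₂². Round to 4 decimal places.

μ₂² = 17.13² = 293.43690
μ₄/μ₂² = 700.322 / 293.43690 = 2.38662
β₂ ≈ 2.3866

2.3866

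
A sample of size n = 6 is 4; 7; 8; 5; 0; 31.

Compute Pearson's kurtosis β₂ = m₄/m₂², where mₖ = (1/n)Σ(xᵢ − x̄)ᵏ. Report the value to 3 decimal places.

3.784

x̄ = 9.1667
Σ(xᵢ − x̄)² = 610.8333 ⇒ m₂ = 101.80556
Σ(xᵢ − x̄)⁴ = 235336.1528 ⇒ m₄ = 39222.69213
m₂² = 10364.37114
β₂ = m₄/m₂² = 39222.69213 / 10364.37114 ≈ 3.784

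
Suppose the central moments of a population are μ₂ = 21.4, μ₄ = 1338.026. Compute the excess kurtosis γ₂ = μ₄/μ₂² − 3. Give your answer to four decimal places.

-0.0783

μ₂² = 21.4² = 457.96000
μ₄/μ₂² = 1338.026 / 457.96000 = 2.92171
γ₂ = 2.92171 − 3 ≈ -0.0783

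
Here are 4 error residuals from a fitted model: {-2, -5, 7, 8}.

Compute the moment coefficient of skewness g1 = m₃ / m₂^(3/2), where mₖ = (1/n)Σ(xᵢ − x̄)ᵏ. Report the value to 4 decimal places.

-0.0933

x̄ = (-2 - 5 + 7 + 8) / 4 = 2.0000
deviations (xᵢ − x̄): -4.0000, -7.0000, 5.0000, 6.0000
Σ(xᵢ − x̄)² = 126.0000 ⇒ m₂ = 126.0000/4 = 31.50000
Σ(xᵢ − x̄)³ = -66.0000 ⇒ m₃ = -66.0000/4 = -16.50000
m₂^(3/2) = 31.50000^(1.5) = 176.79331
g1 = m₃ / m₂^(3/2) = -16.50000 / 176.79331 ≈ -0.0933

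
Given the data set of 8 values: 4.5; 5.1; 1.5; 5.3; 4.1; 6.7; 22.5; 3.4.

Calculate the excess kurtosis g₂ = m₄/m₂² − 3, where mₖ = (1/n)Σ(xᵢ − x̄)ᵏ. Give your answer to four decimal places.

2.5691

x̄ = 6.6375
Σ(xᵢ − x̄)² = 303.6588 ⇒ m₂ = 37.95734
Σ(xᵢ − x̄)⁴ = 64189.6948 ⇒ m₄ = 8023.71185
m₂² = 1440.75994
g₂ = m₄/m₂² − 3 = 5.56908 − 3 ≈ 2.5691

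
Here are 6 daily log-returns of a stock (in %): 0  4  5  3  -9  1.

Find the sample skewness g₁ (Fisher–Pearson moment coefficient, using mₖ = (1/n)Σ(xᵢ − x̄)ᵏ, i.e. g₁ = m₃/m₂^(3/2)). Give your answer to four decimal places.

x̄ = (0 + 4 + 5 + 3 - 9 + 1) / 6 = 0.6667
deviations (xᵢ − x̄): -0.6667, 3.3333, 4.3333, 2.3333, -9.6667, 0.3333
Σ(xᵢ − x̄)² = 129.3333 ⇒ m₂ = 129.3333/6 = 21.55556
Σ(xᵢ − x̄)³ = -772.4444 ⇒ m₃ = -772.4444/6 = -128.74074
m₂^(3/2) = 21.55556^(1.5) = 100.07805
g₁ = m₃ / m₂^(3/2) = -128.74074 / 100.07805 ≈ -1.2864

-1.2864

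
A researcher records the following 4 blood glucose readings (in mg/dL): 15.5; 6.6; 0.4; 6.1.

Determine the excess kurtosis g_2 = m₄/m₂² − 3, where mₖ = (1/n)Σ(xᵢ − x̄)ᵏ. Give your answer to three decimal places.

x̄ = 7.1500
Σ(xᵢ − x̄)² = 116.6900 ⇒ m₂ = 29.17250
Σ(xᵢ − x̄)⁴ = 6938.4754 ⇒ m₄ = 1734.61886
m₂² = 851.03476
g_2 = m₄/m₂² − 3 = 2.03825 − 3 ≈ -0.962

-0.962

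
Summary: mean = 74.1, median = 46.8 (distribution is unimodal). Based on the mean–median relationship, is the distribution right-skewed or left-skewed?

right-skewed

mean − median = 74.1 − 46.8 = 27.3
mean > median ⇒ the longer tail is on the right ⇒ right-skewed (positively skewed).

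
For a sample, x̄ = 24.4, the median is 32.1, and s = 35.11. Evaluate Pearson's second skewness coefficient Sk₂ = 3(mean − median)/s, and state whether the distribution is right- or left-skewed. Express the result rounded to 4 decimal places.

Sk₂ = 3(24.4 − 32.1) / 35.11 = 3 × -7.7000 / 35.11
    = -23.1000 / 35.11 ≈ -0.6579
Sk₂ < 0 ⇒ mean < median ⇒ left-skewed (negative skew).

-0.6579, left-skewed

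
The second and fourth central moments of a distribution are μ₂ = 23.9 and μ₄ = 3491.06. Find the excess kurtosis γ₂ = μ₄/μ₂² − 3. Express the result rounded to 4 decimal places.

3.1117

μ₂² = 23.9² = 571.21000
μ₄/μ₂² = 3491.06 / 571.21000 = 6.11169
γ₂ = 6.11169 − 3 ≈ 3.1117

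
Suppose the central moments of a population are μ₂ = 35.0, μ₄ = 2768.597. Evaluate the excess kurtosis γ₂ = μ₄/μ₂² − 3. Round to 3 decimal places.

μ₂² = 35.0² = 1225.00000
μ₄/μ₂² = 2768.597 / 1225.00000 = 2.26008
γ₂ = 2.26008 − 3 ≈ -0.740

-0.740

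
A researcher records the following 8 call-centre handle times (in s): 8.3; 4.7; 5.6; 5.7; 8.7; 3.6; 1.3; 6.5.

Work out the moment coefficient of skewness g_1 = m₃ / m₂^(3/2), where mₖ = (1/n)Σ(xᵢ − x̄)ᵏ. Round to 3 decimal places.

-0.343

x̄ = (8.3 + 4.7 + 5.6 + 5.7 + 8.7 + 3.6 + 1.3 + 6.5) / 8 = 5.5500
deviations (xᵢ − x̄): 2.7500, -0.8500, 0.0500, 0.1500, 3.1500, -1.9500, -4.2500, 0.9500
Σ(xᵢ − x̄)² = 41.0000 ⇒ m₂ = 41.0000/8 = 5.12500
Σ(xᵢ − x̄)³ = -31.8810 ⇒ m₃ = -31.8810/8 = -3.98512
m₂^(3/2) = 5.12500^(1.5) = 11.60221
g_1 = m₃ / m₂^(3/2) = -3.98512 / 11.60221 ≈ -0.343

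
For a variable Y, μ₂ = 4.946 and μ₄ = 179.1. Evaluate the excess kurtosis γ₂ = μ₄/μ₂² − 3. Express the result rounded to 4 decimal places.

4.3213

μ₂² = 4.946² = 24.46292
μ₄/μ₂² = 179.1 / 24.46292 = 7.32129
γ₂ = 7.32129 − 3 ≈ 4.3213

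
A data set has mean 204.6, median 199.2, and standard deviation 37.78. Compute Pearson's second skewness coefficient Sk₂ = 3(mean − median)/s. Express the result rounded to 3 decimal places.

0.429

Sk₂ = 3(204.6 − 199.2) / 37.78 = 3 × 5.4000 / 37.78
    = 16.2000 / 37.78 ≈ 0.429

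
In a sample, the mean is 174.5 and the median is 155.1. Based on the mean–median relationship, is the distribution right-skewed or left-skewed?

right-skewed

mean − median = 174.5 − 155.1 = 19.4
mean > median ⇒ the longer tail is on the right ⇒ right-skewed (positively skewed).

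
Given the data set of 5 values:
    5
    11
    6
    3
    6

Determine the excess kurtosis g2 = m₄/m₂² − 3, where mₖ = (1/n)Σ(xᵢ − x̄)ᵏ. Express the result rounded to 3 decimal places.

x̄ = 6.2000
Σ(xᵢ − x̄)² = 34.8000 ⇒ m₂ = 6.96000
Σ(xᵢ − x̄)⁴ = 637.7760 ⇒ m₄ = 127.55520
m₂² = 48.44160
g2 = m₄/m₂² − 3 = 2.63317 − 3 ≈ -0.367

-0.367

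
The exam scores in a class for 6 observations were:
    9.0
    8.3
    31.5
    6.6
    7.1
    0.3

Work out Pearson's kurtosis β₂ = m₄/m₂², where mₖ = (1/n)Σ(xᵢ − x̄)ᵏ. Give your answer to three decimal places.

x̄ = 10.4667
Σ(xᵢ − x̄)² = 578.8933 ⇒ m₂ = 96.48222
Σ(xᵢ − x̄)⁴ = 206780.9328 ⇒ m₄ = 34463.48881
m₂² = 9308.81920
β₂ = m₄/m₂² = 34463.48881 / 9308.81920 ≈ 3.702

3.702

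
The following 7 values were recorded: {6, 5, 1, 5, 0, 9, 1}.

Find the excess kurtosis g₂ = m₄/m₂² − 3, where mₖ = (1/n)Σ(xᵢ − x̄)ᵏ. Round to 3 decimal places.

x̄ = 3.8571
Σ(xᵢ − x̄)² = 64.8571 ⇒ m₂ = 9.26531
Σ(xᵢ − x̄)⁴ = 1078.6647 ⇒ m₄ = 154.09496
m₂² = 85.84590
g₂ = m₄/m₂² − 3 = 1.79502 − 3 ≈ -1.205

-1.205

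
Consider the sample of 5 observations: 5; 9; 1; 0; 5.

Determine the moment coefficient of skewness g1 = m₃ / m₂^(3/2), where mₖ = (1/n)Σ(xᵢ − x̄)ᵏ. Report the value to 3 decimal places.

x̄ = (5 + 9 + 1 + 0 + 5) / 5 = 4.0000
deviations (xᵢ − x̄): 1.0000, 5.0000, -3.0000, -4.0000, 1.0000
Σ(xᵢ − x̄)² = 52.0000 ⇒ m₂ = 52.0000/5 = 10.40000
Σ(xᵢ − x̄)³ = 36.0000 ⇒ m₃ = 36.0000/5 = 7.20000
m₂^(3/2) = 10.40000^(1.5) = 33.53899
g1 = m₃ / m₂^(3/2) = 7.20000 / 33.53899 ≈ 0.215

0.215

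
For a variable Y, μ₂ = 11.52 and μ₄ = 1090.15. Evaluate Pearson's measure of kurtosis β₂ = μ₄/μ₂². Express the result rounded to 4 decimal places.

8.2145

μ₂² = 11.52² = 132.71040
μ₄/μ₂² = 1090.15 / 132.71040 = 8.21450
β₂ ≈ 8.2145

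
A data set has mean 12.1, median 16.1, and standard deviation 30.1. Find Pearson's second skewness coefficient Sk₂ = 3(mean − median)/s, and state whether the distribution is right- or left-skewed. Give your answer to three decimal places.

Sk₂ = 3(12.1 − 16.1) / 30.1 = 3 × -4.0000 / 30.1
    = -12.0000 / 30.1 ≈ -0.399
Sk₂ < 0 ⇒ mean < median ⇒ left-skewed (negative skew).

-0.399, left-skewed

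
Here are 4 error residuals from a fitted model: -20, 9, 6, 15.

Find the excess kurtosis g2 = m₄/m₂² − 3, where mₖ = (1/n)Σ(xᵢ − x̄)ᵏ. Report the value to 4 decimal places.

x̄ = 2.5000
Σ(xᵢ − x̄)² = 717.0000 ⇒ m₂ = 179.25000
Σ(xᵢ − x̄)⁴ = 282638.2500 ⇒ m₄ = 70659.56250
m₂² = 32130.56250
g2 = m₄/m₂² − 3 = 2.19914 − 3 ≈ -0.8009

-0.8009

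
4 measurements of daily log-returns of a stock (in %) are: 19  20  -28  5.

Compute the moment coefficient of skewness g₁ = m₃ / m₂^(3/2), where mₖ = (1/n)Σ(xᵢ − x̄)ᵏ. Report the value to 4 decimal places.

x̄ = (19 + 20 - 28 + 5) / 4 = 4.0000
deviations (xᵢ − x̄): 15.0000, 16.0000, -32.0000, 1.0000
Σ(xᵢ − x̄)² = 1506.0000 ⇒ m₂ = 1506.0000/4 = 376.50000
Σ(xᵢ − x̄)³ = -25296.0000 ⇒ m₃ = -25296.0000/4 = -6324.00000
m₂^(3/2) = 376.50000^(1.5) = 7305.45838
g₁ = m₃ / m₂^(3/2) = -6324.00000 / 7305.45838 ≈ -0.8657

-0.8657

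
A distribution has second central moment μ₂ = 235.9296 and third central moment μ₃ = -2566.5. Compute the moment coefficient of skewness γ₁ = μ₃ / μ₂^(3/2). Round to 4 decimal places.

-0.7082

σ = √μ₂ = √235.9296 = 15.36000
σ³ = μ₂^(3/2) = 3623.87866
γ₁ = μ₃/σ³ = -2566.5 / 3623.87866 ≈ -0.7082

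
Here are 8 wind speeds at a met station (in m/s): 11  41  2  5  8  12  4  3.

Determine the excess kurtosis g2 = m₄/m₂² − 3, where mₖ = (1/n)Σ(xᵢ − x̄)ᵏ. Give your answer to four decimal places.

x̄ = 10.7500
Σ(xᵢ − x̄)² = 1139.5000 ⇒ m₂ = 142.43750
Σ(xᵢ − x̄)⁴ = 850037.4063 ⇒ m₄ = 106254.67578
m₂² = 20288.44141
g2 = m₄/m₂² − 3 = 5.23720 − 3 ≈ 2.2372

2.2372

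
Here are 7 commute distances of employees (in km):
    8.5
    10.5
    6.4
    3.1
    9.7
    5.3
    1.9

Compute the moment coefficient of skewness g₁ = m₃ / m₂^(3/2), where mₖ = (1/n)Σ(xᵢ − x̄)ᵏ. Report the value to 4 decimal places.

-0.1579

x̄ = (8.5 + 10.5 + 6.4 + 3.1 + 9.7 + 5.3 + 1.9) / 7 = 6.4857
deviations (xᵢ − x̄): 2.0143, 4.0143, -0.0857, -3.3857, 3.2143, -1.1857, -4.5857
Σ(xᵢ − x̄)² = 64.4086 ⇒ m₂ = 64.4086/7 = 9.20122
Σ(xᵢ − x̄)³ = -30.8406 ⇒ m₃ = -30.8406/7 = -4.40580
m₂^(3/2) = 9.20122^(1.5) = 27.91055
g₁ = m₃ / m₂^(3/2) = -4.40580 / 27.91055 ≈ -0.1579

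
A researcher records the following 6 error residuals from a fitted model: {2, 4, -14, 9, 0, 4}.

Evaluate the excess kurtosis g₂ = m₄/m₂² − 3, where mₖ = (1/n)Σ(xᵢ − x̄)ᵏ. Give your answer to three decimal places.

x̄ = 0.8333
Σ(xᵢ − x̄)² = 308.8333 ⇒ m₂ = 51.47222
Σ(xᵢ − x̄)⁴ = 53063.8194 ⇒ m₄ = 8843.96991
m₂² = 2649.38966
g₂ = m₄/m₂² − 3 = 3.33812 − 3 ≈ 0.338

0.338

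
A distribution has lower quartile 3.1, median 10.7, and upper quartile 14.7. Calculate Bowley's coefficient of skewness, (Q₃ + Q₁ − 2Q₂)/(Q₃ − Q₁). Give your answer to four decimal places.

-0.3103

numerator: Q₃ + Q₁ − 2Q₂ = 14.7 + 3.1 − 2×10.7 = -3.6000
denominator: Q₃ − Q₁ = 14.7 − 3.1 = 11.6000
Bowley skewness = -3.6000 / 11.6000 ≈ -0.3103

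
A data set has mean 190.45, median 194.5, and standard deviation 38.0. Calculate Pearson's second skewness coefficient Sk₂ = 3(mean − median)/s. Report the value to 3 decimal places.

Sk₂ = 3(190.45 − 194.5) / 38.0 = 3 × -4.0500 / 38.0
    = -12.1500 / 38.0 ≈ -0.320

-0.320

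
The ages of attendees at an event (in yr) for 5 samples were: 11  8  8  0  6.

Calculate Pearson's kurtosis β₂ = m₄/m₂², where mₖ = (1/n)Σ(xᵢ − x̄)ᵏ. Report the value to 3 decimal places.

x̄ = 6.6000
Σ(xᵢ − x̄)² = 67.2000 ⇒ m₂ = 13.44000
Σ(xᵢ − x̄)⁴ = 2280.0960 ⇒ m₄ = 456.01920
m₂² = 180.63360
β₂ = m₄/m₂² = 456.01920 / 180.63360 ≈ 2.525

2.525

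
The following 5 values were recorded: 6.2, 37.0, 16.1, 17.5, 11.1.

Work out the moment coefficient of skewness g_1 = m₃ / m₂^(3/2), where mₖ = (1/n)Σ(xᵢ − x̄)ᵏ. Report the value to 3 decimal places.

0.964

x̄ = (6.2 + 37.0 + 16.1 + 17.5 + 11.1) / 5 = 17.5800
deviations (xᵢ − x̄): -11.3800, 19.4200, -1.4800, -0.0800, -6.4800
Σ(xᵢ − x̄)² = 550.8280 ⇒ m₂ = 550.8280/5 = 110.16560
Σ(xᵢ − x̄)³ = 5574.8887 ⇒ m₃ = 5574.8887/5 = 1114.97774
m₂^(3/2) = 110.16560^(1.5) = 1156.29595
g_1 = m₃ / m₂^(3/2) = 1114.97774 / 1156.29595 ≈ 0.964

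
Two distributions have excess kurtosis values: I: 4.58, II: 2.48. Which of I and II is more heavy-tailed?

I

Higher excess kurtosis ⇒ heavier tails relative to the normal distribution.
4.58 vs 2.48: the larger is 4.58, so I has heavier tails.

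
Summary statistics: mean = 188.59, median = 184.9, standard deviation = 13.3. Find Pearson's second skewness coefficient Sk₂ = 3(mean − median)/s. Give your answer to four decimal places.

0.8323

Sk₂ = 3(188.59 − 184.9) / 13.3 = 3 × 3.6900 / 13.3
    = 11.0700 / 13.3 ≈ 0.8323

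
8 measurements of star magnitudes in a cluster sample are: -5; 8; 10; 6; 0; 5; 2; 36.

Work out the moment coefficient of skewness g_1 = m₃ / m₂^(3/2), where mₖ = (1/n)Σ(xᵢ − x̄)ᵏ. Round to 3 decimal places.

1.601

x̄ = (-5 + 8 + 10 + 6 + 0 + 5 + 2 + 36) / 8 = 7.7500
deviations (xᵢ − x̄): -12.7500, 0.2500, 2.2500, -1.7500, -7.7500, -2.7500, -5.7500, 28.2500
Σ(xᵢ − x̄)² = 1069.5000 ⇒ m₂ = 1069.5000/8 = 133.68750
Σ(xᵢ − x̄)³ = 19802.2500 ⇒ m₃ = 19802.2500/8 = 2475.28125
m₂^(3/2) = 133.68750^(1.5) = 1545.73914
g_1 = m₃ / m₂^(3/2) = 2475.28125 / 1545.73914 ≈ 1.601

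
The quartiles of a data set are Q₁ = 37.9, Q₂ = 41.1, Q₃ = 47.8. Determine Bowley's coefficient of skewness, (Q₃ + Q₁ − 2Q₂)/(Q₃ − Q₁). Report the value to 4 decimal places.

numerator: Q₃ + Q₁ − 2Q₂ = 47.8 + 37.9 − 2×41.1 = 3.5000
denominator: Q₃ − Q₁ = 47.8 − 37.9 = 9.9000
Bowley skewness = 3.5000 / 9.9000 ≈ 0.3535

0.3535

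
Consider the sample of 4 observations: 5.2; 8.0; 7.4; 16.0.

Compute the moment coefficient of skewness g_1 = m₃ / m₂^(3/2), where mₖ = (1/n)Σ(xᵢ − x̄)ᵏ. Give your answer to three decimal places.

0.924

x̄ = (5.2 + 8.0 + 7.4 + 16.0) / 4 = 9.1500
deviations (xᵢ − x̄): -3.9500, -1.1500, -1.7500, 6.8500
Σ(xᵢ − x̄)² = 66.9100 ⇒ m₂ = 66.9100/4 = 16.72750
Σ(xᵢ − x̄)³ = 252.9090 ⇒ m₃ = 252.9090/4 = 63.22725
m₂^(3/2) = 16.72750^(1.5) = 68.41425
g_1 = m₃ / m₂^(3/2) = 63.22725 / 68.41425 ≈ 0.924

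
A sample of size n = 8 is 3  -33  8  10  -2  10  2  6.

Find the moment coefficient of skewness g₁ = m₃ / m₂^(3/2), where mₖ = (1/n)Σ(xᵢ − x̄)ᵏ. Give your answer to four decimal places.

-1.8973

x̄ = (3 - 33 + 8 + 10 - 2 + 10 + 2 + 6) / 8 = 0.5000
deviations (xᵢ − x̄): 2.5000, -33.5000, 7.5000, 9.5000, -2.5000, 9.5000, 1.5000, 5.5000
Σ(xᵢ − x̄)² = 1404.0000 ⇒ m₂ = 1404.0000/8 = 175.50000
Σ(xᵢ − x̄)³ = -35289.0000 ⇒ m₃ = -35289.0000/8 = -4411.12500
m₂^(3/2) = 175.50000^(1.5) = 2324.96105
g₁ = m₃ / m₂^(3/2) = -4411.12500 / 2324.96105 ≈ -1.8973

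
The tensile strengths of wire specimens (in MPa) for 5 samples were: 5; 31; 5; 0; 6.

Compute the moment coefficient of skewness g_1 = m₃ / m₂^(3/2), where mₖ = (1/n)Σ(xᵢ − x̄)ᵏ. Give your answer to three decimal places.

x̄ = (5 + 31 + 5 + 0 + 6) / 5 = 9.4000
deviations (xᵢ − x̄): -4.4000, 21.6000, -4.4000, -9.4000, -3.4000
Σ(xᵢ − x̄)² = 605.2000 ⇒ m₂ = 605.2000/5 = 121.04000
Σ(xᵢ − x̄)³ = 9037.4400 ⇒ m₃ = 9037.4400/5 = 1807.48800
m₂^(3/2) = 121.04000^(1.5) = 1331.66005
g_1 = m₃ / m₂^(3/2) = 1807.48800 / 1331.66005 ≈ 1.357

1.357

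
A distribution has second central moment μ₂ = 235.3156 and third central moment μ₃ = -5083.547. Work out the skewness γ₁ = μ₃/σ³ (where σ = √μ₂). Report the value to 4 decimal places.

-1.4083

σ = √μ₂ = √235.3156 = 15.34000
σ³ = μ₂^(3/2) = 3609.74130
γ₁ = μ₃/σ³ = -5083.547 / 3609.74130 ≈ -1.4083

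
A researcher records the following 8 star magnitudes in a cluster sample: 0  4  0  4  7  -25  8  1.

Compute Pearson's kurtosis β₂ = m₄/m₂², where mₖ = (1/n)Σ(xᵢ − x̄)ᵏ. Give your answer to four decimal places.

5.2555

x̄ = -0.1250
Σ(xᵢ − x̄)² = 770.8750 ⇒ m₂ = 96.35938
Σ(xᵢ − x̄)⁴ = 390386.7754 ⇒ m₄ = 48798.34692
m₂² = 9285.12915
β₂ = m₄/m₂² = 48798.34692 / 9285.12915 ≈ 5.2555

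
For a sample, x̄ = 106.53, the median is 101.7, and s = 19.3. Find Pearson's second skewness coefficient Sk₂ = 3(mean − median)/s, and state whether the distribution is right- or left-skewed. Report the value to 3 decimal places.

Sk₂ = 3(106.53 − 101.7) / 19.3 = 3 × 4.8300 / 19.3
    = 14.4900 / 19.3 ≈ 0.751
Sk₂ > 0 ⇒ mean > median ⇒ right-skewed (positive skew).

0.751, right-skewed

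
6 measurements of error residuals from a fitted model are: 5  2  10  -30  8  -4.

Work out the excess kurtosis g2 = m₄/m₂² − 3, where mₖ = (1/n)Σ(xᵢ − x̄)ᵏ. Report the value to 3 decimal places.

x̄ = -1.5000
Σ(xᵢ − x̄)² = 1095.5000 ⇒ m₂ = 182.58333
Σ(xᵢ − x̄)⁴ = 687359.3750 ⇒ m₄ = 114559.89583
m₂² = 33336.67361
g2 = m₄/m₂² − 3 = 3.43645 − 3 ≈ 0.436

0.436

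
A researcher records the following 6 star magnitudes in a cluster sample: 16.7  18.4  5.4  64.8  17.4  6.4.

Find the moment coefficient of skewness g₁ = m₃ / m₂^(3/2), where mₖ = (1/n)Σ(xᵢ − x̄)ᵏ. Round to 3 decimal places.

1.515

x̄ = (16.7 + 18.4 + 5.4 + 64.8 + 17.4 + 6.4) / 6 = 21.5167
deviations (xᵢ − x̄): -4.8167, -3.1167, -16.1167, 43.2833, -4.1167, -15.1167
Σ(xᵢ − x̄)² = 2411.5683 ⇒ m₂ = 2411.5683/6 = 401.92806
Σ(xᵢ − x̄)³ = 73236.6226 ⇒ m₃ = 73236.6226/6 = 12206.10376
m₂^(3/2) = 401.92806^(1.5) = 8057.91131
g₁ = m₃ / m₂^(3/2) = 12206.10376 / 8057.91131 ≈ 1.515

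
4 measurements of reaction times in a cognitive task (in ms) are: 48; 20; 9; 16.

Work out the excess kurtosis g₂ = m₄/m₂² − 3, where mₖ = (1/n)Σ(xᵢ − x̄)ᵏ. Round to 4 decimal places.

x̄ = 23.2500
Σ(xᵢ − x̄)² = 878.7500 ⇒ m₂ = 219.68750
Σ(xᵢ − x̄)⁴ = 419341.5781 ⇒ m₄ = 104835.39453
m₂² = 48262.59766
g₂ = m₄/m₂² − 3 = 2.17219 − 3 ≈ -0.8278

-0.8278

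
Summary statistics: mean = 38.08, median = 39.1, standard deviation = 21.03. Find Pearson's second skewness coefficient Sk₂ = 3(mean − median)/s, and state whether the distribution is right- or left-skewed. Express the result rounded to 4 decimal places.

Sk₂ = 3(38.08 − 39.1) / 21.03 = 3 × -1.0200 / 21.03
    = -3.0600 / 21.03 ≈ -0.1455
Sk₂ < 0 ⇒ mean < median ⇒ left-skewed (negative skew).

-0.1455, left-skewed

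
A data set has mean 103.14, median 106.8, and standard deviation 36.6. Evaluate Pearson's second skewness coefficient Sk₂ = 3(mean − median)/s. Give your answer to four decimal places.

-0.3000

Sk₂ = 3(103.14 − 106.8) / 36.6 = 3 × -3.6600 / 36.6
    = -10.9800 / 36.6 ≈ -0.3000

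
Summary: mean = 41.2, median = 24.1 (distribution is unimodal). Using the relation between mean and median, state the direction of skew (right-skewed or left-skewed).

mean − median = 41.2 − 24.1 = 17.1
mean > median ⇒ the longer tail is on the right ⇒ right-skewed (positively skewed).

right-skewed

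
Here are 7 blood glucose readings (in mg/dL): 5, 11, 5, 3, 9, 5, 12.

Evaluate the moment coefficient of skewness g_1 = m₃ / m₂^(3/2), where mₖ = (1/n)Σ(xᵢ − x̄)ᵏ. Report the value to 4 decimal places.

0.3308

x̄ = (5 + 11 + 5 + 3 + 9 + 5 + 12) / 7 = 7.1429
deviations (xᵢ − x̄): -2.1429, 3.8571, -2.1429, -4.1429, 1.8571, -2.1429, 4.8571
Σ(xᵢ − x̄)² = 72.8571 ⇒ m₂ = 72.8571/7 = 10.40816
Σ(xᵢ − x̄)³ = 77.7551 ⇒ m₃ = 77.7551/7 = 11.10787
m₂^(3/2) = 10.40816^(1.5) = 33.57849
g_1 = m₃ / m₂^(3/2) = 11.10787 / 33.57849 ≈ 0.3308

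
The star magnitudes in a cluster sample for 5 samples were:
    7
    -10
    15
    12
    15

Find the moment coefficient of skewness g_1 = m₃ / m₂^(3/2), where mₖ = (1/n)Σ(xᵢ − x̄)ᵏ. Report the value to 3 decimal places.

x̄ = (7 - 10 + 15 + 12 + 15) / 5 = 7.8000
deviations (xᵢ − x̄): -0.8000, -17.8000, 7.2000, 4.2000, 7.2000
Σ(xᵢ − x̄)² = 438.8000 ⇒ m₂ = 438.8000/5 = 87.76000
Σ(xᵢ − x̄)³ = -4819.6800 ⇒ m₃ = -4819.6800/5 = -963.93600
m₂^(3/2) = 87.76000^(1.5) = 822.13838
g_1 = m₃ / m₂^(3/2) = -963.93600 / 822.13838 ≈ -1.172

-1.172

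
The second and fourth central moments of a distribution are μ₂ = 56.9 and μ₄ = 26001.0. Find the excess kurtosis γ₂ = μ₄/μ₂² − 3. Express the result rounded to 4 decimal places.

5.0309

μ₂² = 56.9² = 3237.61000
μ₄/μ₂² = 26001.0 / 3237.61000 = 8.03092
γ₂ = 8.03092 − 3 ≈ 5.0309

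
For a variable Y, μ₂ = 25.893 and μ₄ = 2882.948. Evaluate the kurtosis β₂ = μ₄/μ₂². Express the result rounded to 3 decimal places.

μ₂² = 25.893² = 670.44745
μ₄/μ₂² = 2882.948 / 670.44745 = 4.30004
β₂ ≈ 4.300

4.300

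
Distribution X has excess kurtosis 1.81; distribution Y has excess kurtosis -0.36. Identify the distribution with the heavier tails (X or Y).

Higher excess kurtosis ⇒ heavier tails relative to the normal distribution.
1.81 vs -0.36: the larger is 1.81, so X has heavier tails. (X is leptokurtic — heavier-than-normal tails; the other is platykurtic.)

X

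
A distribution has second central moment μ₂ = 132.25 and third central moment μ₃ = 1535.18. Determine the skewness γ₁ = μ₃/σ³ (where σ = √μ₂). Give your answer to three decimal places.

σ = √μ₂ = √132.25 = 11.50000
σ³ = μ₂^(3/2) = 1520.87500
γ₁ = μ₃/σ³ = 1535.18 / 1520.87500 ≈ 1.009

1.009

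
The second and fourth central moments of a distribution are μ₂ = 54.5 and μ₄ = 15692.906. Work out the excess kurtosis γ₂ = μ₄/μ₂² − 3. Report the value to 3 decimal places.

μ₂² = 54.5² = 2970.25000
μ₄/μ₂² = 15692.906 / 2970.25000 = 5.28336
γ₂ = 5.28336 − 3 ≈ 2.283

2.283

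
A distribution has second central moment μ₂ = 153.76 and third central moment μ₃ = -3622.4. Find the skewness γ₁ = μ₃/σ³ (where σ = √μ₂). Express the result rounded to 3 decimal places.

σ = √μ₂ = √153.76 = 12.40000
σ³ = μ₂^(3/2) = 1906.62400
γ₁ = μ₃/σ³ = -3622.4 / 1906.62400 ≈ -1.900

-1.900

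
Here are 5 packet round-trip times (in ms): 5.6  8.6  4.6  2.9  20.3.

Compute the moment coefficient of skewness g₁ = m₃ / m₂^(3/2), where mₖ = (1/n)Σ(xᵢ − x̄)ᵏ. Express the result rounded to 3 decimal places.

x̄ = (5.6 + 8.6 + 4.6 + 2.9 + 20.3) / 5 = 8.4000
deviations (xᵢ − x̄): -2.8000, 0.2000, -3.8000, -5.5000, 11.9000
Σ(xᵢ − x̄)² = 194.1800 ⇒ m₂ = 194.1800/5 = 38.83600
Σ(xᵢ − x̄)³ = 1441.9680 ⇒ m₃ = 1441.9680/5 = 288.39360
m₂^(3/2) = 38.83600^(1.5) = 242.02027
g₁ = m₃ / m₂^(3/2) = 288.39360 / 242.02027 ≈ 1.192

1.192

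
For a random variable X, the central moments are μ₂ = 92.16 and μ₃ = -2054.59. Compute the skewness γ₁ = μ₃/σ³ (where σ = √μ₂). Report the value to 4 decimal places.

σ = √μ₂ = √92.16 = 9.60000
σ³ = μ₂^(3/2) = 884.73600
γ₁ = μ₃/σ³ = -2054.59 / 884.73600 ≈ -2.3223

-2.3223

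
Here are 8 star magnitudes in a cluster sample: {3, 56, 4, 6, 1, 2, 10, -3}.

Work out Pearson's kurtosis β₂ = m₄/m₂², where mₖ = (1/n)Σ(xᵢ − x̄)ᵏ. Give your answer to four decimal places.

5.7046

x̄ = 9.8750
Σ(xᵢ − x̄)² = 2530.8750 ⇒ m₂ = 316.35938
Σ(xᵢ − x̄)⁴ = 4567501.7754 ⇒ m₄ = 570937.72192
m₂² = 100083.25415
β₂ = m₄/m₂² = 570937.72192 / 100083.25415 ≈ 5.7046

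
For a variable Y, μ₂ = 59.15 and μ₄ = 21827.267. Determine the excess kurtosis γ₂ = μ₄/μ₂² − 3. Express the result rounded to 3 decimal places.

μ₂² = 59.15² = 3498.72250
μ₄/μ₂² = 21827.267 / 3498.72250 = 6.23864
γ₂ = 6.23864 − 3 ≈ 3.239

3.239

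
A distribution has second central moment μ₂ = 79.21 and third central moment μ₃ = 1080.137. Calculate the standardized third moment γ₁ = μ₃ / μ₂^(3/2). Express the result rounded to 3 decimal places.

σ = √μ₂ = √79.21 = 8.90000
σ³ = μ₂^(3/2) = 704.96900
γ₁ = μ₃/σ³ = 1080.137 / 704.96900 ≈ 1.532

1.532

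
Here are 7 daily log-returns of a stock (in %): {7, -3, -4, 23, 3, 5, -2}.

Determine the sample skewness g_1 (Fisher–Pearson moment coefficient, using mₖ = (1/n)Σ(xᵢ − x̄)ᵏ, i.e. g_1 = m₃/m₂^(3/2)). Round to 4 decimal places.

1.2446

x̄ = (7 - 3 - 4 + 23 + 3 + 5 - 2) / 7 = 4.1429
deviations (xᵢ − x̄): 2.8571, -7.1429, -8.1429, 18.8571, -1.1429, 0.8571, -6.1429
Σ(xᵢ − x̄)² = 520.8571 ⇒ m₂ = 520.8571/7 = 74.40816
Σ(xᵢ − x̄)³ = 5591.7551 ⇒ m₃ = 5591.7551/7 = 798.82216
m₂^(3/2) = 74.40816^(1.5) = 641.84606
g_1 = m₃ / m₂^(3/2) = 798.82216 / 641.84606 ≈ 1.2446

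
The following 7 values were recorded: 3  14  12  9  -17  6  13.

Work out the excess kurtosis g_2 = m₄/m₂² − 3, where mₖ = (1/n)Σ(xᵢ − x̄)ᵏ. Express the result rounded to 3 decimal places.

0.987

x̄ = 5.7143
Σ(xᵢ − x̄)² = 695.4286 ⇒ m₂ = 99.34694
Σ(xᵢ − x̄)⁴ = 275455.6152 ⇒ m₄ = 39350.80217
m₂² = 9869.81424
g_2 = m₄/m₂² − 3 = 3.98699 − 3 ≈ 0.987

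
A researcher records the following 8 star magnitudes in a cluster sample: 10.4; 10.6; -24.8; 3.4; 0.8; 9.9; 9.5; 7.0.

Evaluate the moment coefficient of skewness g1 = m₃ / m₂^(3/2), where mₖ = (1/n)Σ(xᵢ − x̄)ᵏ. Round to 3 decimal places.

-1.894

x̄ = (10.4 + 10.6 - 24.8 + 3.4 + 0.8 + 9.9 + 9.5 + 7.0) / 8 = 3.3500
deviations (xᵢ − x̄): 7.0500, 7.2500, -28.1500, 0.0500, -2.5500, 6.5500, 6.1500, 3.6500
Σ(xᵢ − x̄)² = 995.2400 ⇒ m₂ = 995.2400/8 = 124.40500
Σ(xᵢ − x̄)³ = -21029.5470 ⇒ m₃ = -21029.5470/8 = -2628.69338
m₂^(3/2) = 124.40500^(1.5) = 1387.57592
g1 = m₃ / m₂^(3/2) = -2628.69338 / 1387.57592 ≈ -1.894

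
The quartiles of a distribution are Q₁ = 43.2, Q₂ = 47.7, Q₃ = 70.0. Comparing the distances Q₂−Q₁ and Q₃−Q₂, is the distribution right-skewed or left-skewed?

Q₂ − Q₁ = 4.5;  Q₃ − Q₂ = 22.3
Q₃ − Q₂ > Q₂ − Q₁ ⇒ the upper half is more spread out ⇒ right-skewed.

right-skewed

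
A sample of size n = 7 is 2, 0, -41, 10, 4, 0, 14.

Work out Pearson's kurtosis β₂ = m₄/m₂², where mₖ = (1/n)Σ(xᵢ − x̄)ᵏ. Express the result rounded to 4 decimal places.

x̄ = -1.5714
Σ(xᵢ − x̄)² = 1979.7143 ⇒ m₂ = 282.81633
Σ(xᵢ − x̄)⁴ = 2494677.7201 ⇒ m₄ = 356382.53145
m₂² = 79985.07455
β₂ = m₄/m₂² = 356382.53145 / 79985.07455 ≈ 4.4556

4.4556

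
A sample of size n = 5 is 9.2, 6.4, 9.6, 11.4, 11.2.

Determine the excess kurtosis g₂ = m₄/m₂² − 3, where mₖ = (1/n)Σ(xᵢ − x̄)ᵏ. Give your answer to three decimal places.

-0.742

x̄ = 9.5600
Σ(xᵢ − x̄)² = 16.1920 ⇒ m₂ = 3.23840
Σ(xᵢ − x̄)⁴ = 118.4252 ⇒ m₄ = 23.68505
m₂² = 10.48723
g₂ = m₄/m₂² − 3 = 2.25846 − 3 ≈ -0.742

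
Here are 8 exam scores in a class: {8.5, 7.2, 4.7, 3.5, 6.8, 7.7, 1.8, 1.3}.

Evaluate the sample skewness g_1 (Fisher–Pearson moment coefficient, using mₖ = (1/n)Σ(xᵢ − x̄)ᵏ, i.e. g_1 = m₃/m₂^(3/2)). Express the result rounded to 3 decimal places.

x̄ = (8.5 + 7.2 + 4.7 + 3.5 + 6.8 + 7.7 + 1.8 + 1.3) / 8 = 5.1875
deviations (xᵢ − x̄): 3.3125, 2.0125, -0.4875, -1.6875, 1.6125, 2.5125, -3.3875, -3.8875
Σ(xᵢ − x̄)² = 53.6088 ⇒ m₂ = 53.6088/8 = 6.70109
Σ(xᵢ − x̄)³ = -37.9927 ⇒ m₃ = -37.9927/8 = -4.74908
m₂^(3/2) = 6.70109^(1.5) = 17.34677
g_1 = m₃ / m₂^(3/2) = -4.74908 / 17.34677 ≈ -0.274

-0.274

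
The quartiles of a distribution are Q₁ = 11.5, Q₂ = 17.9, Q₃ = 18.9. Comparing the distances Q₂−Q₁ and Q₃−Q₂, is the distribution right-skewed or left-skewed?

Q₂ − Q₁ = 6.4;  Q₃ − Q₂ = 1.0
Q₂ − Q₁ > Q₃ − Q₂ ⇒ the lower half is more spread out ⇒ left-skewed.

left-skewed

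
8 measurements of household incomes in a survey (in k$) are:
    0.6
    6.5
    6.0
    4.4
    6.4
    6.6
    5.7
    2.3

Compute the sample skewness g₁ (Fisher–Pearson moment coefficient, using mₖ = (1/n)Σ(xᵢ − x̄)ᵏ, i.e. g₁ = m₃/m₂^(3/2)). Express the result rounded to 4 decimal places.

-1.0085

x̄ = (0.6 + 6.5 + 6.0 + 4.4 + 6.4 + 6.6 + 5.7 + 2.3) / 8 = 4.8125
deviations (xᵢ − x̄): -4.2125, 1.6875, 1.1875, -0.4125, 1.5875, 1.7875, 0.8875, -2.5125
Σ(xᵢ − x̄)² = 34.9888 ⇒ m₂ = 34.9888/8 = 4.37359
Σ(xᵢ − x̄)³ = -73.7911 ⇒ m₃ = -73.7911/8 = -9.22389
m₂^(3/2) = 4.37359^(1.5) = 9.14656
g₁ = m₃ / m₂^(3/2) = -9.22389 / 9.14656 ≈ -1.0085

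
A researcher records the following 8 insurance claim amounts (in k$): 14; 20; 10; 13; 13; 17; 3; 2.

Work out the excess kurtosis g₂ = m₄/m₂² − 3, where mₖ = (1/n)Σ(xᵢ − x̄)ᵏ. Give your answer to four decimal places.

x̄ = 11.5000
Σ(xᵢ − x̄)² = 278.0000 ⇒ m₂ = 34.75000
Σ(xᵢ − x̄)⁴ = 19554.5000 ⇒ m₄ = 2444.31250
m₂² = 1207.56250
g₂ = m₄/m₂² − 3 = 2.02417 − 3 ≈ -0.9758

-0.9758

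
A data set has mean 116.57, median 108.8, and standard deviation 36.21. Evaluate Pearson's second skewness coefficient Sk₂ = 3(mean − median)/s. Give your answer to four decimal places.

0.6437

Sk₂ = 3(116.57 − 108.8) / 36.21 = 3 × 7.7700 / 36.21
    = 23.3100 / 36.21 ≈ 0.6437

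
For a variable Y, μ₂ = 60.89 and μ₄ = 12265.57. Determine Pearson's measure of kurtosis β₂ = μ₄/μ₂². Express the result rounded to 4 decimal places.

3.3082

μ₂² = 60.89² = 3707.59210
μ₄/μ₂² = 12265.57 / 3707.59210 = 3.30823
β₂ ≈ 3.3082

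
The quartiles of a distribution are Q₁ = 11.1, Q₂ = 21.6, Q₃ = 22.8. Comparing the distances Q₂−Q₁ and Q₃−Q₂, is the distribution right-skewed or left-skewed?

Q₂ − Q₁ = 10.5;  Q₃ − Q₂ = 1.2
Q₂ − Q₁ > Q₃ − Q₂ ⇒ the lower half is more spread out ⇒ left-skewed.

left-skewed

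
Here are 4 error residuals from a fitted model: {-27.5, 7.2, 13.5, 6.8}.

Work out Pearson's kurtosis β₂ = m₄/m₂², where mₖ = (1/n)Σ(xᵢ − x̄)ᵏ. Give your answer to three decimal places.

2.271

x̄ = 0.0000
Σ(xᵢ − x̄)² = 1036.5800 ⇒ m₂ = 259.14500
Σ(xᵢ − x̄)⁴ = 609954.6482 ⇒ m₄ = 152488.66205
m₂² = 67156.13102
β₂ = m₄/m₂² = 152488.66205 / 67156.13102 ≈ 2.271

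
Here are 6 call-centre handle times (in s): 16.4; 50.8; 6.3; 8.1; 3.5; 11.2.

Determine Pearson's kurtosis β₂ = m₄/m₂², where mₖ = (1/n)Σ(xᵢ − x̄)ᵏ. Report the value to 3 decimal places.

x̄ = 16.0500
Σ(xᵢ − x̄)² = 1546.9750 ⇒ m₂ = 257.82917
Σ(xᵢ − x̄)⁴ = 1496598.9868 ⇒ m₄ = 249433.16447
m₂² = 66475.87918
β₂ = m₄/m₂² = 249433.16447 / 66475.87918 ≈ 3.752

3.752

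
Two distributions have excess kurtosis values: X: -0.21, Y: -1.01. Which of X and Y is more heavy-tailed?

Higher excess kurtosis ⇒ heavier tails relative to the normal distribution.
-0.21 vs -1.01: the larger is -0.21, so X has heavier tails.

X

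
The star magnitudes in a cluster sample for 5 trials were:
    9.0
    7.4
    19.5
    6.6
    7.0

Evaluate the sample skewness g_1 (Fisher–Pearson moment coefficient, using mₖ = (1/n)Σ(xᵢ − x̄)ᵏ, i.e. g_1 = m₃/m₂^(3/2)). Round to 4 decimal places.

x̄ = (9.0 + 7.4 + 19.5 + 6.6 + 7.0) / 5 = 9.9000
deviations (xᵢ − x̄): -0.9000, -2.5000, 9.6000, -3.3000, -2.9000
Σ(xᵢ − x̄)² = 118.5200 ⇒ m₂ = 118.5200/5 = 23.70400
Σ(xᵢ − x̄)³ = 808.0560 ⇒ m₃ = 808.0560/5 = 161.61120
m₂^(3/2) = 23.70400^(1.5) = 115.40708
g_1 = m₃ / m₂^(3/2) = 161.61120 / 115.40708 ≈ 1.4004

1.4004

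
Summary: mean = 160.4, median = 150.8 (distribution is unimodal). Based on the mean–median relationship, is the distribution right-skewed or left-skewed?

mean − median = 160.4 − 150.8 = 9.6
mean > median ⇒ the longer tail is on the right ⇒ right-skewed (positively skewed).

right-skewed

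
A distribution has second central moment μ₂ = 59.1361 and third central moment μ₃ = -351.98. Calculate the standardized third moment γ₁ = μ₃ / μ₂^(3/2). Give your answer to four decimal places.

-0.7740

σ = √μ₂ = √59.1361 = 7.69000
σ³ = μ₂^(3/2) = 454.75661
γ₁ = μ₃/σ³ = -351.98 / 454.75661 ≈ -0.7740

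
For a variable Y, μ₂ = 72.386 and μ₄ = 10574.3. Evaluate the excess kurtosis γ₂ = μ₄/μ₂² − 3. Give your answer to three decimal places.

-0.982

μ₂² = 72.386² = 5239.73300
μ₄/μ₂² = 10574.3 / 5239.73300 = 2.01810
γ₂ = 2.01810 − 3 ≈ -0.982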